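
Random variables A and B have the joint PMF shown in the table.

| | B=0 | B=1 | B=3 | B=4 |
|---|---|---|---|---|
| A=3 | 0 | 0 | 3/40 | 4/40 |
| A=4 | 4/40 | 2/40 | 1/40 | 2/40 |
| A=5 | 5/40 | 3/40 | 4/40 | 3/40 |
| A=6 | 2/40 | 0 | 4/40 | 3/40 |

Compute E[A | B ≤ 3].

P(B ≤ 3) = 7/10.
Summing A·P(A=x,B=y) over the conditioning event gives 133/40.
E[A | B ≤ 3] = (133/40) / (7/10) = 19/4.

19/4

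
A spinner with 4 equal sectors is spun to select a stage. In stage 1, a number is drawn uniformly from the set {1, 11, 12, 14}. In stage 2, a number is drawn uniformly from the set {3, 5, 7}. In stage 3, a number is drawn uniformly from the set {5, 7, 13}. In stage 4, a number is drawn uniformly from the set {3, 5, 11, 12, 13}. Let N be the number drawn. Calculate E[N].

E[N | stage 1] = (1+11+12+14)/4 = 19/2.
E[N | stage 2] = (3+5+7)/3 = 5.
E[N | stage 3] = (5+7+13)/3 = 25/3.
E[N | stage 4] = (3+5+11+12+13)/5 = 44/5.
E[N] = (1/4)·(19/2) + (1/4)·(5) + (1/4)·(25/3) + (1/4)·(44/5) = 949/120.

949/120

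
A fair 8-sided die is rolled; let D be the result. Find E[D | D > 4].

Given D > 4, D is equally likely to be any of {5, 6, 7, 8}.
E[D | D > 4] = (5 + 6 + 7 + 8) / 4 = 13/2.

13/2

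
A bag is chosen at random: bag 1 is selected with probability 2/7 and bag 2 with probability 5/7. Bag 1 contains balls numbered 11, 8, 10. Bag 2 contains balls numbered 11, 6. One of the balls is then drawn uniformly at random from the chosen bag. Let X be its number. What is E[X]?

53/6

E[X | bag 1] = (11+8+10)/3 = 29/3.
E[X | bag 2] = (11+6)/2 = 17/2.
By the law of total expectation,
E[X] = (2/7)·(29/3) + (5/7)·(17/2) = 53/6.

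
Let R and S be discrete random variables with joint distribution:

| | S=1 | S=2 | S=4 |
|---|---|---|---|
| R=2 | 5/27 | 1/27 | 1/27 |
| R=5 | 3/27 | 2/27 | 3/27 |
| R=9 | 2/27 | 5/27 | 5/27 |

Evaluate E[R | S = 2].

57/8

P(S = 2) = 8/27.
Summing R·P(R=x,S=y) over the conditioning event gives 19/9.
E[R | S = 2] = (19/9) / (8/27) = 57/8.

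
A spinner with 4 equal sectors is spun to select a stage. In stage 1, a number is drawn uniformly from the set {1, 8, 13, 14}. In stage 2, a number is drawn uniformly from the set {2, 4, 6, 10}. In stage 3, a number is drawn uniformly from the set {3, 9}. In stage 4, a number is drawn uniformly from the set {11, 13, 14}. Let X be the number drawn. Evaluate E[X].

199/24

E[X | stage 1] = (1+8+13+14)/4 = 9.
E[X | stage 2] = (2+4+6+10)/4 = 11/2.
E[X | stage 3] = (3+9)/2 = 6.
E[X | stage 4] = (11+13+14)/3 = 38/3.
By the law of total expectation,
E[X] = (1/4)·(9) + (1/4)·(11/2) + (1/4)·(6) + (1/4)·(38/3) = 199/24.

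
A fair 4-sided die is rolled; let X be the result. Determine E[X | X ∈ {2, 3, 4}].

3

P(X ∈ {2, 3, 4}) = 3/4.
Σ over the event: 2·1/4 + 3·1/4 + 4·1/4 = 9/4.
E[X | X ∈ {2, 3, 4}] = (9/4) / (3/4) = 3.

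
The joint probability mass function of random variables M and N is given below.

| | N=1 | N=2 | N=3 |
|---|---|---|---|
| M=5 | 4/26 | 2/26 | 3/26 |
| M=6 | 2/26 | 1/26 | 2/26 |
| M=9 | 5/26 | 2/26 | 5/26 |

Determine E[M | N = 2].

34/5

P(N = 2) = 5/26.
Σ M·P over the event = 5·(2/26) + 6·(1/26) + 9·(2/26) = 17/13.
E[M | N = 2] = (17/13) / (5/26) = 34/5.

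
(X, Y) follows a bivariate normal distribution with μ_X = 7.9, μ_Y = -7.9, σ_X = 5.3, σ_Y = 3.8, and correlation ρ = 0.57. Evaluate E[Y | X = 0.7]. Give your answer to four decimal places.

-10.8425

For a bivariate normal, E[Y | X=x] = μ_Y + ρ·(σ_Y/σ_X)·(x − μ_X).
E[Y | X=0.7] = -7.9 + (0.57)·(3.8/5.3)·(0.7 − (7.9)) = -7.9 + (0.40868)·(-7.2) = -10.8425.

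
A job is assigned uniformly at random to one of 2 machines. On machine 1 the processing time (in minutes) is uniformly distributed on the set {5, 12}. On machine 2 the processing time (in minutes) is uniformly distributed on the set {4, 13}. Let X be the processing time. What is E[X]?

E[X | machine 1] = (5+12)/2 = 17/2.
E[X | machine 2] = (4+13)/2 = 17/2.
By the law of total expectation,
E[X] = (1/2)·(17/2) + (1/2)·(17/2) = 17/2.

17/2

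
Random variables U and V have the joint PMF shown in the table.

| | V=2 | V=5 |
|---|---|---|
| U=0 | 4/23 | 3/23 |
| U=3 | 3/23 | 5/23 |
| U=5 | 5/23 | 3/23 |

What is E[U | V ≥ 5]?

P(V ≥ 5) = 11/23.
Σ U·P over the event = 0·(3/23) + 3·(5/23) + 5·(3/23) = 30/23.
E[U | V ≥ 5] = (30/23) / (11/23) = 30/11.

30/11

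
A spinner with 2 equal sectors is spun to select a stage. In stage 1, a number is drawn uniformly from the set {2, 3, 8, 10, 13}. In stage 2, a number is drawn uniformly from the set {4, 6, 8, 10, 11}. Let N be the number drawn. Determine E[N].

E[N | stage 1] = (2+3+8+10+13)/5 = 36/5.
E[N | stage 2] = (4+6+8+10+11)/5 = 39/5.
E[N] = (1/2)·(36/5) + (1/2)·(39/5) = 15/2.

15/2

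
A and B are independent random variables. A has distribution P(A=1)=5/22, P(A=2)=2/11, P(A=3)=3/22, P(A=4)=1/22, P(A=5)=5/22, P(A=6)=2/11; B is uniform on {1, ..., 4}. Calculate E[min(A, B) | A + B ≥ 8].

P(A + B ≥ 8) = 23/88.
Summing min(A,B)·P(x,y) over outcomes with A + B ≥ 8 gives 75/88.
E[min(A, B) | A + B ≥ 8] = (75/88) / (23/88) = 75/23.

75/23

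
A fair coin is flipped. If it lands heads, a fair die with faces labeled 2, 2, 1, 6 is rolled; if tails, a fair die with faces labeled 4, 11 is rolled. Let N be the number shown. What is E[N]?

E[N | heads] = (2+2+1+6)/4 = 11/4.
E[N | tails] = (4+11)/2 = 15/2.
E[N] = (1/2)·(11/4) + (1/2)·(15/2) = 41/8.

41/8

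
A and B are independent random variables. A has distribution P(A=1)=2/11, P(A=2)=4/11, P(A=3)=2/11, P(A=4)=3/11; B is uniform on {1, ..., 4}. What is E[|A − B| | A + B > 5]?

19/17

P(A + B > 5) = 17/44.
Summing |A−B|·P(x,y) over outcomes with A + B > 5 gives 19/44.
E[|A − B| | A + B > 5] = (19/44) / (17/44) = 19/17.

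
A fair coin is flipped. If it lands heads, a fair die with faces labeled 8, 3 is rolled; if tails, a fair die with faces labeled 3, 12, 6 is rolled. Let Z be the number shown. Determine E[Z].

25/4

E[Z | heads] = (8+3)/2 = 11/2.
E[Z | tails] = (3+12+6)/3 = 7.
By the law of total expectation,
E[Z] = (1/2)·(11/2) + (1/2)·(7) = 25/4.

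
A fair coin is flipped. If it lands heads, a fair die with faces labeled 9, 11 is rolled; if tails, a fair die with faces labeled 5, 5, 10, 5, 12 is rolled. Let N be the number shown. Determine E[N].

E[N | heads] = (9+11)/2 = 10.
E[N | tails] = (5+5+10+5+12)/5 = 37/5.
By the law of total expectation,
E[N] = (1/2)·(10) + (1/2)·(37/5) = 87/10.

87/10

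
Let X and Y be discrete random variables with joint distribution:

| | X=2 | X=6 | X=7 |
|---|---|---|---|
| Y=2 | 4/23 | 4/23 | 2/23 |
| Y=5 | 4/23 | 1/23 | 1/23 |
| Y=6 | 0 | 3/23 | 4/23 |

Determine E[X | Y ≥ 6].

46/7

P(Y ≥ 6) = 7/23.
Σ X·P over the event = 6·(3/23) + 7·(4/23) = 2.
E[X | Y ≥ 6] = (2) / (7/23) = 46/7.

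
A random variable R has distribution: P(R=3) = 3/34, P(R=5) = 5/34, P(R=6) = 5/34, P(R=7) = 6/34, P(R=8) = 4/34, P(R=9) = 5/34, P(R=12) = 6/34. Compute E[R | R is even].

P(R is even) = 15/34.
Σ over the event: 6·5/34 + 8·2/17 + 12·3/17 = 67/17.
E[R | R is even] = (67/17) / (15/34) = 134/15.

134/15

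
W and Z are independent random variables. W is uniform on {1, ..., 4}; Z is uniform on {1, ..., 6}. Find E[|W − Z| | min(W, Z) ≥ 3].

Outcomes with min(W, Z) ≥ 3: (3,3), (3,4), (3,5), (3,6), (4,3), (4,4), (4,5), (4,6), each with probability 1/24.
E[|W − Z| | min(W, Z) ≥ 3] = (0 + 1 + 2 + 3 + 1 + 0 + 1 + 2) / 8 = 5/4.

5/4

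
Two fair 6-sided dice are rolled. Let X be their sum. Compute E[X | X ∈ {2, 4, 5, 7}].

38/7

P(X ∈ {2, 4, 5, 7}) = 7/18.
Σ over the event: 2·1/36 + 4·1/12 + 5·1/9 + 7·1/6 = 19/9.
E[X | X ∈ {2, 4, 5, 7}] = (19/9) / (7/18) = 38/7.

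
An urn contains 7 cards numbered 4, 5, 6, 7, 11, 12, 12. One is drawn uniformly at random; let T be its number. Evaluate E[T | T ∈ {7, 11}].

9

P(T ∈ {7, 11}) = 2/7.
Σ over the event: 7·1/7 + 11·1/7 = 18/7.
E[T | T ∈ {7, 11}] = (18/7) / (2/7) = 9.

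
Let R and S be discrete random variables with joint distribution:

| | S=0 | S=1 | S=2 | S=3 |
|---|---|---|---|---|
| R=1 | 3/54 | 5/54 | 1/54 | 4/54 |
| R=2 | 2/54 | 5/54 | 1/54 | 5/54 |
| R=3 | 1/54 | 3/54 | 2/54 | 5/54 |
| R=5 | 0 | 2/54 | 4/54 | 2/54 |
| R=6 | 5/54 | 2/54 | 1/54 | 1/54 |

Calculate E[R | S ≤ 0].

P(S ≤ 0) = 11/54.
Σ R·P over the event = 1·(3/54) + 2·(2/54) + 3·(1/54) + 6·(5/54) = 20/27.
E[R | S ≤ 0] = (20/27) / (11/54) = 40/11.

40/11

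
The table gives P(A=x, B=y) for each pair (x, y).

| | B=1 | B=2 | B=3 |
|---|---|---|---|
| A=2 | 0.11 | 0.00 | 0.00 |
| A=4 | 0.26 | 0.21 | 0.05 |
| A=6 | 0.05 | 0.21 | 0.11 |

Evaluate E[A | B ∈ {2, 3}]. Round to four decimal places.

5.1034

P(B ∈ {2, 3}) = 0.58.
Σ A·P over the event = 4·(0.21) + 4·(0.05) + 6·(0.21) + 6·(0.11) = 2.96.
E[A | B ∈ {2, 3}] = (2.96) / (0.58) = 5.1034.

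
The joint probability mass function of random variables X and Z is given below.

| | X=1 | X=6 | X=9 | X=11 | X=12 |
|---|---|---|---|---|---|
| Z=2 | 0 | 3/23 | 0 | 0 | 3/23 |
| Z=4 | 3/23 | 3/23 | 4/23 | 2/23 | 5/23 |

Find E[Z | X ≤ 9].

46/13

P(X ≤ 9) = 13/23.
Σ Z·P over the event = 4·(3/23) + 2·(3/23) + 4·(3/23) + 4·(4/23) = 2.
E[Z | X ≤ 9] = (2) / (13/23) = 46/13.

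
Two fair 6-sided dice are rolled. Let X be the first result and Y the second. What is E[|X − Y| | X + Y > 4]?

32/15

P(X + Y > 4) = 5/6.
Summing |X−Y|·P(x,y) over outcomes with X + Y > 4 gives 16/9.
E[|X − Y| | X + Y > 4] = (16/9) / (5/6) = 32/15.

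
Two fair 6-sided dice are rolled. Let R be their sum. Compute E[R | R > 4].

P(R > 4) = 5/6.
Σ over the event: 5·1/9 + 6·5/36 + 7·1/6 + 8·5/36 + 9·1/9 + 10·1/12 + 11·1/18 + 12·1/36 = 58/9.
E[R | R > 4] = (58/9) / (5/6) = 116/15.

116/15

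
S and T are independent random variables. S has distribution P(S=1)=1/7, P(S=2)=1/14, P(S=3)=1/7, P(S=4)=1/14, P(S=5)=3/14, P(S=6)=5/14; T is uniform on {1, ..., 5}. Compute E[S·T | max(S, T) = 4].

P(max(S, T) = 4) = 9/70.
Summing ST·P(x,y) over outcomes with max(S, T) = 4 gives 8/7.
E[S·T | max(S, T) = 4] = (8/7) / (9/70) = 80/9.

80/9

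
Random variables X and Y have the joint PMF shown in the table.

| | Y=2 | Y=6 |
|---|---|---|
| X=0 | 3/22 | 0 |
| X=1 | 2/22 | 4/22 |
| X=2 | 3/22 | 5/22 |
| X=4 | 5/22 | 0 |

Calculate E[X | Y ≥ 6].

14/9

P(Y ≥ 6) = 9/22.
Summing X·P(X=x,Y=y) over the conditioning event gives 7/11.
E[X | Y ≥ 6] = (7/11) / (9/22) = 14/9.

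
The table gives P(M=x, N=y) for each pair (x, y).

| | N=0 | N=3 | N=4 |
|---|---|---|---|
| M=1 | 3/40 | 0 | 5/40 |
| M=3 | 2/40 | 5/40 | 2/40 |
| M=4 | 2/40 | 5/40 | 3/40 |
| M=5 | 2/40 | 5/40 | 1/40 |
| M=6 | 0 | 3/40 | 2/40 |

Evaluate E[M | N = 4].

40/13

P(N = 4) = 13/40.
Σ M·P over the event = 1·(5/40) + 3·(2/40) + 4·(3/40) + 5·(1/40) + 6·(2/40) = 1.
E[M | N = 4] = (1) / (13/40) = 40/13.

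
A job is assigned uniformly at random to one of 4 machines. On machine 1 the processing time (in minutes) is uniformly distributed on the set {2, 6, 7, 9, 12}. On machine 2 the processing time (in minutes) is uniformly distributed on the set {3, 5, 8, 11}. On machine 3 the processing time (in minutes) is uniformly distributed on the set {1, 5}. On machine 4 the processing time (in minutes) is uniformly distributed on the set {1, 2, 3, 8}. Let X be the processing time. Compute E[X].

E[X | machine 1] = (2+6+7+9+12)/5 = 36/5.
E[X | machine 2] = (3+5+8+11)/4 = 27/4.
E[X | machine 3] = (1+5)/2 = 3.
E[X | machine 4] = (1+2+3+8)/4 = 7/2.
E[X] = (1/4)·(36/5) + (1/4)·(27/4) + (1/4)·(3) + (1/4)·(7/2) = 409/80.

409/80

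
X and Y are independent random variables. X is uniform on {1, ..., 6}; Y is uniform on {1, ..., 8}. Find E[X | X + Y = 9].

7/2

Outcomes with X + Y = 9: (1,8), (2,7), (3,6), (4,5), (5,4), (6,3), each with probability 1/48.
E[X | X + Y = 9] = (1 + 2 + 3 + 4 + 5 + 6) / 6 = 7/2.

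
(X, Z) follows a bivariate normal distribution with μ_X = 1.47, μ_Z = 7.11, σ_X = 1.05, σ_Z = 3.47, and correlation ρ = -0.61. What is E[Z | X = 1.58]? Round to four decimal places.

6.8883

For a bivariate normal, E[Z | X=x] = μ_Z + ρ·(σ_Z/σ_X)·(x − μ_X).
E[Z | X=1.58] = 7.11 + (-0.61)·(3.47/1.05)·(1.58 − (1.47)) = 7.11 + (-2.0159)·(0.11) = 6.8883.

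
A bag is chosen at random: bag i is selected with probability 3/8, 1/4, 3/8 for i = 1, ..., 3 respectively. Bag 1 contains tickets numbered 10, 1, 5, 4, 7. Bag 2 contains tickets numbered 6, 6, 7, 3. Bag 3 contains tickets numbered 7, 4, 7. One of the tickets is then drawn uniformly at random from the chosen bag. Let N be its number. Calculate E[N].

113/20

E[N | bag 1] = (10+1+5+4+7)/5 = 27/5.
E[N | bag 2] = (6+6+7+3)/4 = 11/2.
E[N | bag 3] = (7+4+7)/3 = 6.
E[N] = (3/8)·(27/5) + (1/4)·(11/2) + (3/8)·(6) = 113/20.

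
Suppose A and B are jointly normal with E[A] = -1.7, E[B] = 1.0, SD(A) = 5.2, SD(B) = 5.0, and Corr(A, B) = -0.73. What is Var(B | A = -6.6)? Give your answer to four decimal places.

11.6775

Var(B | A=x) = (1 − ρ²)·σ_B².
Var(B | A=-6.6) = (5.0)²·(1 − (-0.73)²) = 25·0.4671 = 11.6775.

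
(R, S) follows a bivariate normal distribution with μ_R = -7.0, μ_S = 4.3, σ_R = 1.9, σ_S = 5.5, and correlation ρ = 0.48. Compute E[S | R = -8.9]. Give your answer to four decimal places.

1.6600

For a bivariate normal, E[S | R=x] = μ_S + ρ·(σ_S/σ_R)·(x − μ_R).
E[S | R=-8.9] = 4.3 + (0.48)·(5.5/1.9)·(-8.9 − (-7.0)) = 4.3 + (1.3895)·(-1.9) = 1.6600.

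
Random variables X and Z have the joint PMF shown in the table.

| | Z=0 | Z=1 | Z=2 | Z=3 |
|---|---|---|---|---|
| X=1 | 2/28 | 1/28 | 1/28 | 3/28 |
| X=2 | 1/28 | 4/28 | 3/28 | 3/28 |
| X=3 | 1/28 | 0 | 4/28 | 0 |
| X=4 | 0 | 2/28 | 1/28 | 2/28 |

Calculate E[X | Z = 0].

P(Z = 0) = 1/7.
Σ X·P over the event = 1·(2/28) + 2·(1/28) + 3·(1/28) = 1/4.
E[X | Z = 0] = (1/4) / (1/7) = 7/4.

7/4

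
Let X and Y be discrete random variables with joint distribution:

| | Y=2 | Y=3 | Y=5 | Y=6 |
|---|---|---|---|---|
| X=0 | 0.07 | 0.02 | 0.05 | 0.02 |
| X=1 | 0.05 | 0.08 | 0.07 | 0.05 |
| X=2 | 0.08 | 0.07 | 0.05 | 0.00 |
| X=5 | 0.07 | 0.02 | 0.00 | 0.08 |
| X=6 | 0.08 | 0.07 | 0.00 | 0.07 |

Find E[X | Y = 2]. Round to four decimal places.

P(Y = 2) = 0.35.
Summing X·P(X=x,Y=y) over the conditioning event gives 1.04.
E[X | Y = 2] = (1.04) / (0.35) = 2.9714.

2.9714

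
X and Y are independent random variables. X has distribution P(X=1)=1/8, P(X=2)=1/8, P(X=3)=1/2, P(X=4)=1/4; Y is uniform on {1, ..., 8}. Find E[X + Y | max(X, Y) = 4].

P(max(X, Y) = 4) = 7/32.
Summing (X+Y)·P(x,y) over outcomes with max(X, Y) = 4 gives 91/64.
E[X + Y | max(X, Y) = 4] = (91/64) / (7/32) = 13/2.

13/2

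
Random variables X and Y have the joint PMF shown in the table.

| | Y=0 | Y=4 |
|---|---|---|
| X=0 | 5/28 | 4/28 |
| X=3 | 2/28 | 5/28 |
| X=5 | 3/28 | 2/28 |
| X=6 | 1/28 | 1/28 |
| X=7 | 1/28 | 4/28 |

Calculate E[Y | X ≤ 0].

16/9

P(X ≤ 0) = 9/28.
Σ Y·P over the event = 0·(5/28) + 4·(4/28) = 4/7.
E[Y | X ≤ 0] = (4/7) / (9/28) = 16/9.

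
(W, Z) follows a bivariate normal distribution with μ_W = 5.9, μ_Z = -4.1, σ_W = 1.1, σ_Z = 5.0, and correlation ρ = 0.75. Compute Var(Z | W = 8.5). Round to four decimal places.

Var(Z | W=x) = (1 − ρ²)·σ_Z².
Var(Z | W=8.5) = (5.0)²·(1 − (0.75)²) = 25·0.4375 = 10.9375.

10.9375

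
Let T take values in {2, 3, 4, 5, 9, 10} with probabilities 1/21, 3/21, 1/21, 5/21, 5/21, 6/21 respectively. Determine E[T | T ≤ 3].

P(T ≤ 3) = 4/21.
Σ over the event: 2·1/21 + 3·1/7 = 11/21.
E[T | T ≤ 3] = (11/21) / (4/21) = 11/4.

11/4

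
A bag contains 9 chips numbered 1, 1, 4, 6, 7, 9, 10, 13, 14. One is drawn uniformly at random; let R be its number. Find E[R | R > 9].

P(R > 9) = 1/3.
Σ over the event: 10·1/9 + 13·1/9 + 14·1/9 = 37/9.
E[R | R > 9] = (37/9) / (1/3) = 37/3.

37/3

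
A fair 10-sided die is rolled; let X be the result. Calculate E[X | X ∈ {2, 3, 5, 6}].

4

P(X ∈ {2, 3, 5, 6}) = 2/5.
Σ over the event: 2·1/10 + 3·1/10 + 5·1/10 + 6·1/10 = 8/5.
E[X | X ∈ {2, 3, 5, 6}] = (8/5) / (2/5) = 4.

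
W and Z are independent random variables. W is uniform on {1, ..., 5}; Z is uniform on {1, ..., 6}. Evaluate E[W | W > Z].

4

Outcomes with W > Z: (2,1), (3,1), (3,2), (4,1), (4,2), (4,3), (5,1), (5,2), (5,3), (5,4), each with probability 1/30.
E[W | W > Z] = (2 + 3 + 3 + 4 + 4 + 4 + 5 + 5 + 5 + 5) / 10 = 4.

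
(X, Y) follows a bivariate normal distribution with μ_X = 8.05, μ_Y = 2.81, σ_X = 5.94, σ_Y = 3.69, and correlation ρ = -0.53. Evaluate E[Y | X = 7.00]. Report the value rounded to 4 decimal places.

3.1557

E[Y | X=x] = μ_Y + ρ(σ_Y/σ_X)(x − μ_X) for jointly normal variables.
E[Y | X=7.00] = 2.81 + (-0.53)·(3.69/5.94)·(7.00 − (8.05)) = 2.81 + (-0.32924)·(-1.05) = 3.1557.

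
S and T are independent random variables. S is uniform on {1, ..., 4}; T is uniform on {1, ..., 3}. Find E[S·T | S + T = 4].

10/3

Outcomes with S + T = 4: (1,3), (2,2), (3,1), each with probability 1/12.
E[S·T | S + T = 4] = (3 + 4 + 3) / 3 = 10/3.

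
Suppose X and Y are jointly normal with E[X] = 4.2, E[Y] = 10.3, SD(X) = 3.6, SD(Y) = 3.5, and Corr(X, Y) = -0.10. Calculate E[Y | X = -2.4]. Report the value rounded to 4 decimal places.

10.9417

The regression of Y on X has slope ρ·σ_Y/σ_X and passes through (μ_X, μ_Y).
E[Y | X=-2.4] = 10.3 + (-0.10)·(3.5/3.6)·(-2.4 − (4.2)) = 10.3 + (-0.097222)·(-6.6) = 10.9417.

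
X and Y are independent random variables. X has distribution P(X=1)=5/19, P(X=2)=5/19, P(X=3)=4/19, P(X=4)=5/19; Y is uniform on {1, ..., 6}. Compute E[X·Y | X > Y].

83/14

P(X > Y) = 14/57.
Summing XY·P(x,y) over outcomes with X > Y gives 83/57.
E[X·Y | X > Y] = (83/57) / (14/57) = 83/14.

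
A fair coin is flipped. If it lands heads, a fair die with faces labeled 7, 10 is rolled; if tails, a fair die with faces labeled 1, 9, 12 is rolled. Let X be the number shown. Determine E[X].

95/12

E[X | heads] = (7+10)/2 = 17/2.
E[X | tails] = (1+9+12)/3 = 22/3.
By the law of total expectation,
E[X] = (1/2)·(17/2) + (1/2)·(22/3) = 95/12.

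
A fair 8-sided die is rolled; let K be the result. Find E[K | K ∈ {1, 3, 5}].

P(K ∈ {1, 3, 5}) = 3/8.
Σ over the event: 1·1/8 + 3·1/8 + 5·1/8 = 9/8.
E[K | K ∈ {1, 3, 5}] = (9/8) / (3/8) = 3.

3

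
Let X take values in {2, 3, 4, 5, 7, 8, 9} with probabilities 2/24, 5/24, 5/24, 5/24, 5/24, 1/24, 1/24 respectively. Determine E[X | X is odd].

P(X is odd) = 2/3.
Σ over the event: 3·5/24 + 5·5/24 + 7·5/24 + 9·1/24 = 7/2.
E[X | X is odd] = (7/2) / (2/3) = 21/4.

21/4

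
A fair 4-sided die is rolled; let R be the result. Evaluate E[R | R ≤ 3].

Given R ≤ 3, R is equally likely to be any of {1, 2, 3}.
E[R | R ≤ 3] = (1 + 2 + 3) / 3 = 2.

2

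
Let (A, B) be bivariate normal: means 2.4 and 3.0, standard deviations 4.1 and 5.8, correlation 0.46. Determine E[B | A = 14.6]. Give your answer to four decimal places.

E[B | A=x] = μ_B + ρ(σ_B/σ_A)(x − μ_A) for jointly normal variables.
E[B | A=14.6] = 3.0 + (0.46)·(5.8/4.1)·(14.6 − (2.4)) = 3.0 + (0.65073)·(12.2) = 10.9389.

10.9389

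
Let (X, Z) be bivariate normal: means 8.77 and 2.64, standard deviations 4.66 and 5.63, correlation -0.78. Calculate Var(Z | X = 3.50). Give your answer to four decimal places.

12.4125

The conditional variance in a bivariate normal is σ_Z²(1 − ρ²), independent of x.
Var(Z | X=3.50) = (5.63)²·(1 − (-0.78)²) = 31.6969·0.3916 = 12.4125.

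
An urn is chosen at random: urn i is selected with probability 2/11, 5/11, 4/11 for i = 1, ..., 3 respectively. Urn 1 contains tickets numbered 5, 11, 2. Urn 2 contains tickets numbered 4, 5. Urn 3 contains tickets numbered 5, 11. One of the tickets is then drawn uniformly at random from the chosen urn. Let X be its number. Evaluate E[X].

133/22

E[X | urn 1] = (5+11+2)/3 = 6.
E[X | urn 2] = (4+5)/2 = 9/2.
E[X | urn 3] = (5+11)/2 = 8.
By the law of total expectation,
E[X] = (2/11)·(6) + (5/11)·(9/2) + (4/11)·(8) = 133/22.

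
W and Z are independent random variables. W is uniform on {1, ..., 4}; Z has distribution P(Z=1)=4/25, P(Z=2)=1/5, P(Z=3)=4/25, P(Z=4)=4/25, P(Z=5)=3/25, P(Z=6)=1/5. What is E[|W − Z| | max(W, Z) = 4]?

P(max(W, Z) = 4) = 29/100.
Summing |W−Z|·P(x,y) over outcomes with max(W, Z) = 4 gives 1/2.
E[|W − Z| | max(W, Z) = 4] = (1/2) / (29/100) = 50/29.

50/29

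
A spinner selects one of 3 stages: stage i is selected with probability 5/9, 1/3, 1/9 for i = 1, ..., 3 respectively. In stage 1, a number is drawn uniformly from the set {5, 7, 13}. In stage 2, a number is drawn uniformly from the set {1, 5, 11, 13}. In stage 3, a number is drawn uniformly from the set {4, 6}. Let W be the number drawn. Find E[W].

415/54

E[W | stage 1] = (5+7+13)/3 = 25/3.
E[W | stage 2] = (1+5+11+13)/4 = 15/2.
E[W | stage 3] = (4+6)/2 = 5.
E[W] = (5/9)·(25/3) + (1/3)·(15/2) + (1/9)·(5) = 415/54.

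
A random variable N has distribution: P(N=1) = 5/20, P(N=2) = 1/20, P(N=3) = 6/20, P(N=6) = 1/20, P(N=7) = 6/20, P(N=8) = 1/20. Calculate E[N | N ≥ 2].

P(N ≥ 2) = 3/4.
Σ over the event: 2·1/20 + 3·3/10 + 6·1/20 + 7·3/10 + 8·1/20 = 19/5.
E[N | N ≥ 2] = (19/5) / (3/4) = 76/15.

76/15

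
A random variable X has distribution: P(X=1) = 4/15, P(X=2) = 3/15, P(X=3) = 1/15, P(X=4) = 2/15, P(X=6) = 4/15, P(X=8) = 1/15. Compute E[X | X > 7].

8

P(X > 7) = 1/15.
Σ over the event: 8·1/15 = 8/15.
E[X | X > 7] = (8/15) / (1/15) = 8.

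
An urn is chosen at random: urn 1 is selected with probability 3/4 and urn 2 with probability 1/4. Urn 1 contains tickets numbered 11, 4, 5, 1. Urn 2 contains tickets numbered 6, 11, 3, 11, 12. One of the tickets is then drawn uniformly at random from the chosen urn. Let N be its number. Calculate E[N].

E[N | urn 1] = (11+4+5+1)/4 = 21/4.
E[N | urn 2] = (6+11+3+11+12)/5 = 43/5.
By the law of total expectation,
E[N] = (3/4)·(21/4) + (1/4)·(43/5) = 487/80.

487/80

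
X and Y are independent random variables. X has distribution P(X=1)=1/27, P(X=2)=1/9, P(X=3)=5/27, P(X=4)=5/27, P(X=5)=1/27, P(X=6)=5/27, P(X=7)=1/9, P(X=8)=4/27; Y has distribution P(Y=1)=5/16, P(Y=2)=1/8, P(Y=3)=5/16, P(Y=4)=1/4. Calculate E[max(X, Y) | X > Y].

1783/318

P(X > Y) = 53/72.
Summing max(X,Y)·P(x,y) over outcomes with X > Y gives 1783/432.
E[max(X, Y) | X > Y] = (1783/432) / (53/72) = 1783/318.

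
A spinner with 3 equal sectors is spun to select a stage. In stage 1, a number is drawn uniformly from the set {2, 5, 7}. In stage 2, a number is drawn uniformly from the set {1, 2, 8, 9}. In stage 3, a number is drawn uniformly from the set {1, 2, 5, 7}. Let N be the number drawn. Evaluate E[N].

161/36

E[N | stage 1] = (2+5+7)/3 = 14/3.
E[N | stage 2] = (1+2+8+9)/4 = 5.
E[N | stage 3] = (1+2+5+7)/4 = 15/4.
E[N] = (1/3)·(14/3) + (1/3)·(5) + (1/3)·(15/4) = 161/36.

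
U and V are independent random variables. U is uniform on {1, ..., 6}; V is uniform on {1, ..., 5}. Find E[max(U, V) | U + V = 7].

24/5

Outcomes with U + V = 7: (2,5), (3,4), (4,3), (5,2), (6,1), each with probability 1/30.
E[max(U, V) | U + V = 7] = (5 + 4 + 4 + 5 + 6) / 5 = 24/5.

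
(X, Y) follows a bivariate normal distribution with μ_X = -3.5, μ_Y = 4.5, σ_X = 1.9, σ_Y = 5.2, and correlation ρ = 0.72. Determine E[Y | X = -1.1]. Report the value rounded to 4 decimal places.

9.2293

E[Y | X=x] = μ_Y + ρ(σ_Y/σ_X)(x − μ_X) for jointly normal variables.
E[Y | X=-1.1] = 4.5 + (0.72)·(5.2/1.9)·(-1.1 − (-3.5)) = 4.5 + (1.97053)·(2.4) = 9.2293.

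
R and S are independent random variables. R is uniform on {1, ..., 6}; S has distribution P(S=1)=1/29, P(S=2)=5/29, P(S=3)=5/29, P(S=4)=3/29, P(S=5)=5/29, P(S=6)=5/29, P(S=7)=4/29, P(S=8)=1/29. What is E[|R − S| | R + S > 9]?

P(R + S > 9) = 49/174.
Summing |R−S|·P(x,y) over outcomes with R + S > 9 gives 43/87.
E[|R − S| | R + S > 9] = (43/87) / (49/174) = 86/49.

86/49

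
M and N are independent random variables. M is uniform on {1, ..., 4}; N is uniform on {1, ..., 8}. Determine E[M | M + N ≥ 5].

35/13

P(M + N ≥ 5) = 13/16.
Summing M·P(x,y) over outcomes with M + N ≥ 5 gives 35/16.
E[M | M + N ≥ 5] = (35/16) / (13/16) = 35/13.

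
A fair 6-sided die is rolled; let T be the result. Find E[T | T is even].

Given T is even, T is equally likely to be any of {2, 4, 6}.
E[T | T is even] = (2 + 4 + 6) / 3 = 4.

4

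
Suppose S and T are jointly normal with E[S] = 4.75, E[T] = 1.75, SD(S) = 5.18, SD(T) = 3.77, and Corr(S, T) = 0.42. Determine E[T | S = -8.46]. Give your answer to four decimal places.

The regression of T on S has slope ρ·σ_T/σ_S and passes through (μ_S, μ_T).
E[T | S=-8.46] = 1.75 + (0.42)·(3.77/5.18)·(-8.46 − (4.75)) = 1.75 + (0.30568)·(-13.21) = -2.2880.

-2.2880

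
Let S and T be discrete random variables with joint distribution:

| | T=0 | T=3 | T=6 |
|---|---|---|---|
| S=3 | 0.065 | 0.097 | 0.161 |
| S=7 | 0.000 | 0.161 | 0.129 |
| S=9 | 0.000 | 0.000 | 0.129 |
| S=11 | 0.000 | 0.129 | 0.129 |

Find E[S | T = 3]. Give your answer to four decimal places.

P(T = 3) = 0.387.
Σ S·P over the event = 3·(0.097) + 7·(0.161) + 11·(0.129) = 2.837.
E[S | T = 3] = (2.837) / (0.387) = 7.3307.

7.3307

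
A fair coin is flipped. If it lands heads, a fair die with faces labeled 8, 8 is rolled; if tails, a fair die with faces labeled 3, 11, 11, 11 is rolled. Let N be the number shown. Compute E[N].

17/2

E[N | heads] = (8+8)/2 = 8.
E[N | tails] = (3+11+11+11)/4 = 9.
By the law of total expectation,
E[N] = (1/2)·(8) + (1/2)·(9) = 17/2.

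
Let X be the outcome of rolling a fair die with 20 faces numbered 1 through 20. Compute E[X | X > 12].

Given X > 12, X is equally likely to be any of {13, 14, 15, 16, 17, 18, 19, 20}.
E[X | X > 12] = (13 + 14 + 15 + 16 + 17 + 18 + 19 + 20) / 8 = 33/2.

33/2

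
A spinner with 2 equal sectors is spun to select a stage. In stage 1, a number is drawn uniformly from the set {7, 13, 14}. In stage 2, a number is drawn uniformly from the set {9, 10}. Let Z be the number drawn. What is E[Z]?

125/12

E[Z | stage 1] = (7+13+14)/3 = 34/3.
E[Z | stage 2] = (9+10)/2 = 19/2.
E[Z] = (1/2)·(34/3) + (1/2)·(19/2) = 125/12.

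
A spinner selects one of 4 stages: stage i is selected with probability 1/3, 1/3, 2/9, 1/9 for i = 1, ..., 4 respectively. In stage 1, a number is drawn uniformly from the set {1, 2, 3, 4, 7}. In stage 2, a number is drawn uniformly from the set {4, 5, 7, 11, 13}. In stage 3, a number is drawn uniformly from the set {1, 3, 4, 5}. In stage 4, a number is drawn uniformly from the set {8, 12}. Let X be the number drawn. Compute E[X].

E[X | stage 1] = (1+2+3+4+7)/5 = 17/5.
E[X | stage 2] = (4+5+7+11+13)/5 = 8.
E[X | stage 3] = (1+3+4+5)/4 = 13/4.
E[X | stage 4] = (8+12)/2 = 10.
By the law of total expectation,
E[X] = (1/3)·(17/5) + (1/3)·(8) + (2/9)·(13/4) + (1/9)·(10) = 169/30.

169/30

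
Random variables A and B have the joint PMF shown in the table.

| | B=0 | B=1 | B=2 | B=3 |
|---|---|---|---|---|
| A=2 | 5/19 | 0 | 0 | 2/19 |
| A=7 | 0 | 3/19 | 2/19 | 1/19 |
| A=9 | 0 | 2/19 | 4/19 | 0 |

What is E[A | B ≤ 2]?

P(B ≤ 2) = 16/19.
Summing A·P(A=x,B=y) over the conditioning event gives 99/19.
E[A | B ≤ 2] = (99/19) / (16/19) = 99/16.

99/16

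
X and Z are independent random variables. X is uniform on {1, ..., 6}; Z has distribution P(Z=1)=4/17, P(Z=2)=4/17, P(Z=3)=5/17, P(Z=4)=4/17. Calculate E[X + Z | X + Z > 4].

P(X + Z > 4) = 77/102.
Summing (X+Z)·P(x,y) over outcomes with X + Z > 4 gives 177/34.
E[X + Z | X + Z > 4] = (177/34) / (77/102) = 531/77.

531/77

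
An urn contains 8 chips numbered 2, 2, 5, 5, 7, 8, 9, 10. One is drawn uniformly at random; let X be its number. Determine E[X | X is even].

11/2

P(X is even) = 1/2.
Σ over the event: 2·1/4 + 8·1/8 + 10·1/8 = 11/4.
E[X | X is even] = (11/4) / (1/2) = 11/2.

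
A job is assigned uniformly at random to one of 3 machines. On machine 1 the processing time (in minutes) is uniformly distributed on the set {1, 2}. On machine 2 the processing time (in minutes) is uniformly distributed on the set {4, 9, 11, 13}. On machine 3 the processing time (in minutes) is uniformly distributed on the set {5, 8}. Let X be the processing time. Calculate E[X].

E[X | machine 1] = (1+2)/2 = 3/2.
E[X | machine 2] = (4+9+11+13)/4 = 37/4.
E[X | machine 3] = (5+8)/2 = 13/2.
E[X] = (1/3)·(3/2) + (1/3)·(37/4) + (1/3)·(13/2) = 23/4.

23/4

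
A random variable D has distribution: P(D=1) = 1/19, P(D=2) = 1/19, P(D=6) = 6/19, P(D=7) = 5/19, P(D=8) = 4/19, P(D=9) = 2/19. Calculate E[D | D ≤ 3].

3/2

P(D ≤ 3) = 2/19.
Σ over the event: 1·1/19 + 2·1/19 = 3/19.
E[D | D ≤ 3] = (3/19) / (2/19) = 3/2.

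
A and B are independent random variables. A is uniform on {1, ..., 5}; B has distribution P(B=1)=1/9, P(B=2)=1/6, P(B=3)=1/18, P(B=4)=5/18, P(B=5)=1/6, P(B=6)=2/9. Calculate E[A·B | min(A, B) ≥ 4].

P(min(A, B) ≥ 4) = 4/15.
Summing AB·P(x,y) over outcomes with min(A, B) ≥ 4 gives 59/10.
E[A·B | min(A, B) ≥ 4] = (59/10) / (4/15) = 177/8.

177/8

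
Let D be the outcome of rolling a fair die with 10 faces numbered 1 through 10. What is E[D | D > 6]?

Given D > 6, D is equally likely to be any of {7, 8, 9, 10}.
E[D | D > 6] = (7 + 8 + 9 + 10) / 4 = 17/2.

17/2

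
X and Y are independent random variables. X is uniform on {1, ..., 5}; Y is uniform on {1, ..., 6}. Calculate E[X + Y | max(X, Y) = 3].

Outcomes with max(X, Y) = 3: (1,3), (2,3), (3,1), (3,2), (3,3), each with probability 1/30.
E[X + Y | max(X, Y) = 3] = (4 + 5 + 4 + 5 + 6) / 5 = 24/5.

24/5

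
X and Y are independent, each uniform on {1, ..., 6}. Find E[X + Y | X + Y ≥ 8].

P(X + Y ≥ 8) = 5/12.
Summing (X+Y)·P(x,y) over outcomes with X + Y ≥ 8 gives 35/9.
E[X + Y | X + Y ≥ 8] = (35/9) / (5/12) = 28/3.

28/3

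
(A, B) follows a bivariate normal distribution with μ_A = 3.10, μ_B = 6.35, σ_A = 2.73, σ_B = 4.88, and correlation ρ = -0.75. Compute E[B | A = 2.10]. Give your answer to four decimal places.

7.6907

E[B | A=x] = μ_B + ρ(σ_B/σ_A)(x − μ_A) for jointly normal variables.
E[B | A=2.10] = 6.35 + (-0.75)·(4.88/2.73)·(2.10 − (3.10)) = 6.35 + (-1.3407)·(-1) = 7.6907.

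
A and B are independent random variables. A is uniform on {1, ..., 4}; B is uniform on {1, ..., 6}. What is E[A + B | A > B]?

P(A > B) = 1/4.
Summing (A+B)·P(x,y) over outcomes with A > B gives 5/4.
E[A + B | A > B] = (5/4) / (1/4) = 5.

5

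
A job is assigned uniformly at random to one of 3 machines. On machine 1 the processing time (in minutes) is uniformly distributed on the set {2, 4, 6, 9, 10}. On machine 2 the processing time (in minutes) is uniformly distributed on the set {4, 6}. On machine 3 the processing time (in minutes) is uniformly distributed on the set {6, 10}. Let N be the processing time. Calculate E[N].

32/5

E[N | machine 1] = (2+4+6+9+10)/5 = 31/5.
E[N | machine 2] = (4+6)/2 = 5.
E[N | machine 3] = (6+10)/2 = 8.
E[N] = (1/3)·(31/5) + (1/3)·(5) + (1/3)·(8) = 32/5.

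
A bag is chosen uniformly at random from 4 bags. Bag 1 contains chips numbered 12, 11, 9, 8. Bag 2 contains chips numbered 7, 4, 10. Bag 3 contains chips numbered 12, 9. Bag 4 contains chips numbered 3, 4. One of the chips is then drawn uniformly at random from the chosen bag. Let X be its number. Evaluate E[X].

31/4

E[X | bag 1] = (12+11+9+8)/4 = 10.
E[X | bag 2] = (7+4+10)/3 = 7.
E[X | bag 3] = (12+9)/2 = 21/2.
E[X | bag 4] = (3+4)/2 = 7/2.
By the law of total expectation,
E[X] = (1/4)·(10) + (1/4)·(7) + (1/4)·(21/2) + (1/4)·(7/2) = 31/4.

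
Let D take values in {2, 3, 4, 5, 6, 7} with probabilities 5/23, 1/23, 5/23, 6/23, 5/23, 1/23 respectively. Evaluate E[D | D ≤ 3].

P(D ≤ 3) = 6/23.
Σ over the event: 2·5/23 + 3·1/23 = 13/23.
E[D | D ≤ 3] = (13/23) / (6/23) = 13/6.

13/6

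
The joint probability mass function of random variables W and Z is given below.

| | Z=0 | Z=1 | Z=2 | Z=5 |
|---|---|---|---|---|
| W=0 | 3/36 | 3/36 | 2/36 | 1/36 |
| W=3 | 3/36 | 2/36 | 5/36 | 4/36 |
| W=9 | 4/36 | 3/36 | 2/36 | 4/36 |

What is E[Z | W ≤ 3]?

P(W ≤ 3) = 23/36.
Σ Z·P over the event = 0·(3/36) + 1·(3/36) + 2·(2/36) + 5·(1/36) + 0·(3/36) + 1·(2/36) + 2·(5/36) + 5·(4/36) = 11/9.
E[Z | W ≤ 3] = (11/9) / (23/36) = 44/23.

44/23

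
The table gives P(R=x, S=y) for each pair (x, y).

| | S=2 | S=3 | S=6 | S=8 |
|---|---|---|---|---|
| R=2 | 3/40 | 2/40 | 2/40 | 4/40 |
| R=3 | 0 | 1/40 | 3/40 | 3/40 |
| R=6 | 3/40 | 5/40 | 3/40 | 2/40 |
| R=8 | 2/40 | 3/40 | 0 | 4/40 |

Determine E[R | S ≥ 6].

P(S ≥ 6) = 21/40.
Σ R·P over the event = 2·(2/40) + 2·(4/40) + 3·(3/40) + 3·(3/40) + 6·(3/40) + 6·(2/40) + 8·(4/40) = 23/10.
E[R | S ≥ 6] = (23/10) / (21/40) = 92/21.

92/21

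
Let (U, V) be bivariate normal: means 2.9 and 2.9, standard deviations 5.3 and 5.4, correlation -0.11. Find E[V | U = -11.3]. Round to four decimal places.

4.4915

The regression of V on U has slope ρ·σ_V/σ_U and passes through (μ_U, μ_V).
E[V | U=-11.3] = 2.9 + (-0.11)·(5.4/5.3)·(-11.3 − (2.9)) = 2.9 + (-0.11208)·(-14.2) = 4.4915.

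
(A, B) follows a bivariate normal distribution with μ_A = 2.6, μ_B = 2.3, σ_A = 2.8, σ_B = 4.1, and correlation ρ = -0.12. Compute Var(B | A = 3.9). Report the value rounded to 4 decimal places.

16.5679

For a bivariate normal, Var(B | A=x) = σ_B²(1 − ρ²).
Var(B | A=3.9) = (4.1)²·(1 − (-0.12)²) = 16.81·0.9856 = 16.5679.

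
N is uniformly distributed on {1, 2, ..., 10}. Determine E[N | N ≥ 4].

Given N ≥ 4, N is equally likely to be any of {4, 5, 6, 7, 8, 9, 10}.
E[N | N ≥ 4] = (4 + 5 + 6 + 7 + 8 + 9 + 10) / 7 = 7.

7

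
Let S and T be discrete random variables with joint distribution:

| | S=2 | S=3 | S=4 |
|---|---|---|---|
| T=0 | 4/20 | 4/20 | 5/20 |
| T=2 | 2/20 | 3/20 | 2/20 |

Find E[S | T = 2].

3

P(T = 2) = 7/20.
Σ S·P over the event = 2·(2/20) + 3·(3/20) + 4·(2/20) = 21/20.
E[S | T = 2] = (21/20) / (7/20) = 3.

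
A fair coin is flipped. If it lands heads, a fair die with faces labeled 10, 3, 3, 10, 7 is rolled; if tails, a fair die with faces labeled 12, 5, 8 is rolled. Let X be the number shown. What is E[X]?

112/15

E[X | heads] = (10+3+3+10+7)/5 = 33/5.
E[X | tails] = (12+5+8)/3 = 25/3.
E[X] = (1/2)·(33/5) + (1/2)·(25/3) = 112/15.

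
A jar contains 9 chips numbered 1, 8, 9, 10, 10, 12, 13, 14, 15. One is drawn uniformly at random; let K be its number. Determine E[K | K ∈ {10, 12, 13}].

45/4

P(K ∈ {10, 12, 13}) = 4/9.
Σ over the event: 10·2/9 + 12·1/9 + 13·1/9 = 5.
E[K | K ∈ {10, 12, 13}] = (5) / (4/9) = 45/4.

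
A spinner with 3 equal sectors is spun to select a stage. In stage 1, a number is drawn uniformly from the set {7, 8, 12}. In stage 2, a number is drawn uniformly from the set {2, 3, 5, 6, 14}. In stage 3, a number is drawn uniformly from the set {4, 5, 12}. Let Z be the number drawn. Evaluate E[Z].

22/3

E[Z | stage 1] = (7+8+12)/3 = 9.
E[Z | stage 2] = (2+3+5+6+14)/5 = 6.
E[Z | stage 3] = (4+5+12)/3 = 7.
E[Z] = (1/3)·(9) + (1/3)·(6) + (1/3)·(7) = 22/3.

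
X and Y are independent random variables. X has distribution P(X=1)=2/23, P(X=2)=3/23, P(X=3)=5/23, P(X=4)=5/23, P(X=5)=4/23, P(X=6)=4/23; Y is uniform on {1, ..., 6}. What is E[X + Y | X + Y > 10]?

P(X + Y > 10) = 2/23.
Summing (X+Y)·P(x,y) over outcomes with X + Y > 10 gives 68/69.
E[X + Y | X + Y > 10] = (68/69) / (2/23) = 34/3.

34/3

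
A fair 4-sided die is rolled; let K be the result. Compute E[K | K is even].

Given K is even, K is equally likely to be any of {2, 4}.
E[K | K is even] = (2 + 4) / 2 = 3.

3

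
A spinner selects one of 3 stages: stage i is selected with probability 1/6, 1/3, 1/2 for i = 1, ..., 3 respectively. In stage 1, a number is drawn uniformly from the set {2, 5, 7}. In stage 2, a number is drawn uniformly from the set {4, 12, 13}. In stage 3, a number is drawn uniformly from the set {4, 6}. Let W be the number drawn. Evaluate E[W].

13/2

E[W | stage 1] = (2+5+7)/3 = 14/3.
E[W | stage 2] = (4+12+13)/3 = 29/3.
E[W | stage 3] = (4+6)/2 = 5.
E[W] = (1/6)·(14/3) + (1/3)·(29/3) + (1/2)·(5) = 13/2.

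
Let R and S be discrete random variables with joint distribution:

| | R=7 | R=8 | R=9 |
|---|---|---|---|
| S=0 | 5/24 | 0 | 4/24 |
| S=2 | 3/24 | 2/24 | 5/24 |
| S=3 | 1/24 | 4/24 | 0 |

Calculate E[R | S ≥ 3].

39/5

P(S ≥ 3) = 5/24.
Σ R·P over the event = 7·(1/24) + 8·(4/24) = 13/8.
E[R | S ≥ 3] = (13/8) / (5/24) = 39/5.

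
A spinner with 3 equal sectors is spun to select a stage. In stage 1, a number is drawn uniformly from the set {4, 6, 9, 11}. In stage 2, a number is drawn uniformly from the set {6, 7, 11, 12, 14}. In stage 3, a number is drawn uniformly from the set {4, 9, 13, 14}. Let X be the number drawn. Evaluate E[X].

55/6

E[X | stage 1] = (4+6+9+11)/4 = 15/2.
E[X | stage 2] = (6+7+11+12+14)/5 = 10.
E[X | stage 3] = (4+9+13+14)/4 = 10.
By the law of total expectation,
E[X] = (1/3)·(15/2) + (1/3)·(10) + (1/3)·(10) = 55/6.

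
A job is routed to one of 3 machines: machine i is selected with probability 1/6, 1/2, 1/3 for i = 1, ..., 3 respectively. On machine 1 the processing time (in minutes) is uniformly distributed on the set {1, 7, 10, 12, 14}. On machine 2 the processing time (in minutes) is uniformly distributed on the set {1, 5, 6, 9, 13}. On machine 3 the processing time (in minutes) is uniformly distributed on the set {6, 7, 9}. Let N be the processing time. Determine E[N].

329/45

E[N | machine 1] = (1+7+10+12+14)/5 = 44/5.
E[N | machine 2] = (1+5+6+9+13)/5 = 34/5.
E[N | machine 3] = (6+7+9)/3 = 22/3.
By the law of total expectation,
E[N] = (1/6)·(44/5) + (1/2)·(34/5) + (1/3)·(22/3) = 329/45.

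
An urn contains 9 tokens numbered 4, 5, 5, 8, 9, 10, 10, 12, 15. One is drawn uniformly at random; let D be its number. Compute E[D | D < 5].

4

P(D < 5) = 1/9.
Σ over the event: 4·1/9 = 4/9.
E[D | D < 5] = (4/9) / (1/9) = 4.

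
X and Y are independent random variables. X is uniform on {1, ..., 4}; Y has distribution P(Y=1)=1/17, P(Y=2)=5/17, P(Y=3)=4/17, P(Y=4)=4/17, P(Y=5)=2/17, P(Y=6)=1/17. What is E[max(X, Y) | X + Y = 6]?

P(X + Y = 6) = 15/68.
Summing max(X,Y)·P(x,y) over outcomes with X + Y = 6 gives 29/34.
E[max(X, Y) | X + Y = 6] = (29/34) / (15/68) = 58/15.

58/15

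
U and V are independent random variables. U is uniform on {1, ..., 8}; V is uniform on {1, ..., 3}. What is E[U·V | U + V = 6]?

Outcomes with U + V = 6: (3,3), (4,2), (5,1), each with probability 1/24.
E[U·V | U + V = 6] = (9 + 8 + 5) / 3 = 22/3.

22/3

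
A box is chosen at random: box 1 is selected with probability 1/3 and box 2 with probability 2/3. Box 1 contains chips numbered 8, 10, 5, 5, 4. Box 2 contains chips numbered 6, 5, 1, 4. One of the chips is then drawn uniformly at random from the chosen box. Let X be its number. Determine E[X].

E[X | box 1] = (8+10+5+5+4)/5 = 32/5.
E[X | box 2] = (6+5+1+4)/4 = 4.
By the law of total expectation,
E[X] = (1/3)·(32/5) + (2/3)·(4) = 24/5.

24/5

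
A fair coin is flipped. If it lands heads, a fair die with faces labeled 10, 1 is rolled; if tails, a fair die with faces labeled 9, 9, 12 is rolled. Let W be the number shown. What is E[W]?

31/4

E[W | heads] = (10+1)/2 = 11/2.
E[W | tails] = (9+9+12)/3 = 10.
E[W] = (1/2)·(11/2) + (1/2)·(10) = 31/4.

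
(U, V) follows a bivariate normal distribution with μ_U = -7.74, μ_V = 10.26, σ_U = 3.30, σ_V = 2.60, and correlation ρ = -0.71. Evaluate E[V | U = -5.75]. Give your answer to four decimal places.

The regression of V on U has slope ρ·σ_V/σ_U and passes through (μ_U, μ_V).
E[V | U=-5.75] = 10.26 + (-0.71)·(2.60/3.30)·(-5.75 − (-7.74)) = 10.26 + (-0.55939)·(1.99) = 9.1468.

9.1468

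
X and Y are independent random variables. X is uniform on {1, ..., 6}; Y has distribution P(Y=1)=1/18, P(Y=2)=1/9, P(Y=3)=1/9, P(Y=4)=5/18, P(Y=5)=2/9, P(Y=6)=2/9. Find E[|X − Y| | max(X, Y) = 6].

P(max(X, Y) = 6) = 19/54.
Summing |X−Y|·P(x,y) over outcomes with max(X, Y) = 6 gives 31/36.
E[|X − Y| | max(X, Y) = 6] = (31/36) / (19/54) = 93/38.

93/38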